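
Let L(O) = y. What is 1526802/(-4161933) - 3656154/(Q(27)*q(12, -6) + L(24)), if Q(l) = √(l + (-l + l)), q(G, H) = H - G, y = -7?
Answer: -35509985850124/12068218389 + 197432316*√3/8699 ≈ 36368.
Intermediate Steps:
L(O) = -7
Q(l) = √l (Q(l) = √(l + 0) = √l)
1526802/(-4161933) - 3656154/(Q(27)*q(12, -6) + L(24)) = 1526802/(-4161933) - 3656154/(√27*(-6 - 1*12) - 7) = 1526802*(-1/4161933) - 3656154/((3*√3)*(-6 - 12) - 7) = -508934/1387311 - 3656154/((3*√3)*(-18) - 7) = -508934/1387311 - 3656154/(-54*√3 - 7) = -508934/1387311 - 3656154/(-7 - 54*√3)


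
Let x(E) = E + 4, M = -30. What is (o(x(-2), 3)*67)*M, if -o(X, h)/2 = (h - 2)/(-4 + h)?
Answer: -4020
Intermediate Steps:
x(E) = 4 + E
o(X, h) = -2*(-2 + h)/(-4 + h) (o(X, h) = -2*(h - 2)/(-4 + h) = -2*(-2 + h)/(-4 + h))
(o(x(-2), 3)*67)*M = ((2*(2 - 1*3)/(-4 + 3))*67)*(-30) = ((2*(2 - 3)/(-1))*67)*(-30) = ((2*(-1)*(-1))*67)*(-30) = (2*67)*(-30) = 134*(-30) = -4020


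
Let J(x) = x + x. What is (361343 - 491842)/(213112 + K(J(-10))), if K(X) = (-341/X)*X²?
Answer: -130499/219932 ≈ -0.59336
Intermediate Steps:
J(x) = 2*x
K(X) = -341*X
(361343 - 491842)/(213112 + K(J(-10))) = (361343 - 491842)/(213112 - 682*(-10)) = -130499/(213112 - 341*(-20)) = -130499/(213112 + 6820) = -130499/219932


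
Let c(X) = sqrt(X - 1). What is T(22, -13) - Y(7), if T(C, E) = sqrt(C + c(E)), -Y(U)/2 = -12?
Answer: -24 + sqrt(22 + I*sqrt(14)) ≈ -19.293 + 0.39744*I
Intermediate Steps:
c(X) = sqrt(-1 + X)
Y(U) = 24 (Y(U) = -2*(-12) = 24)
T(C, E) = sqrt(C + sqrt(-1 + E))
T(22, -13) - Y(7) = sqrt(22 + sqrt(-1 - 13)) - 1*24 = sqrt(22 + sqrt(-14)) - 24 = sqrt(22 + I*sqrt(14)) - 24 = -24 + sqrt(22 + I*sqrt(14))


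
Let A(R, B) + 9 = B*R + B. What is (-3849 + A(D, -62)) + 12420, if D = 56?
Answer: 5028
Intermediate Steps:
A(R, B) = -9 + B + B*R (A(R, B) = -9 + (B*R + B) = -9 + (B + B*R) = -9 + B + B*R)
(-3849 + A(D, -62)) + 12420 = (-3849 + (-9 - 62 - 62*56)) + 12420 = (-3849 + (-9 - 62 - 3472)) + 12420 = (-3849 - 3543) + 12420 = -7392 + 12420 = 5028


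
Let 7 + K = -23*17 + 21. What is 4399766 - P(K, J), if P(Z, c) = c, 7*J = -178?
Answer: 30798540/7 ≈ 4.3998e+6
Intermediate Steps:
J = -178/7 (J = (⅐)*(-178) = -178/7 ≈ -25.429)
K = -377 (K = -7 + (-23*17 + 21) = -7 + (-391 + 21) = -7 - 370 = -377)
4399766 - P(K, J) = 4399766 - 1*(-178/7) = 4399766 + 178/7 = 30798540/7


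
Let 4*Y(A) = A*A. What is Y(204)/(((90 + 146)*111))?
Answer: 867/2183 ≈ 0.39716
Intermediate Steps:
Y(A) = A**2/4 (Y(A) = (A*A)/4 = A**2/4)
Y(204)/(((90 + 146)*111)) = ((1/4)*204**2)/(((90 + 146)*111)) = ((1/4)*41616)/((236*111)) = 10404/26196 = 10404*(1/26196) = 867/2183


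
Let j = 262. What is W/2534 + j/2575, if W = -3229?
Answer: -7650767/6525050 ≈ -1.1725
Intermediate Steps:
W/2534 + j/2575 = -3229/2534 + 262/2575 = -7650767/6525050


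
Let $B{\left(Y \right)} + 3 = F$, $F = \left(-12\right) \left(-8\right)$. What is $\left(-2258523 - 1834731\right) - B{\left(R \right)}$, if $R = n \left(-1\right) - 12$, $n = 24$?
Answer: $-4093347$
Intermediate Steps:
$R = -36$ ($R = 24 \left(-1\right) - 12 = -24 - 12 = -36$)
$F = 96$
$B{\left(Y \right)} = 93$ ($B{\left(Y \right)} = -3 + 96 = 93$)
$\left(-2258523 - 1834731\right) - B{\left(R \right)} = \left(-2258523 - 1834731\right) - 93 = -4093254 - 93 = -4093347$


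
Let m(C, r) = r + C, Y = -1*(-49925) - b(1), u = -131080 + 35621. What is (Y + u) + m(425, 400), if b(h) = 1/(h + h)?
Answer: -89419/2 ≈ -44710.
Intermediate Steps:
b(h) = 1/(2*h)
u = -95459
Y = 99849/2 (Y = -1*(-49925) - 1/(2*1) = 49925 - 1/2 = 99849/2 ≈ 49925.)
m(C, r) = C + r
(Y + u) + m(425, 400) = (99849/2 - 95459) + (425 + 400) = -91069/2 + 825 = -89419/2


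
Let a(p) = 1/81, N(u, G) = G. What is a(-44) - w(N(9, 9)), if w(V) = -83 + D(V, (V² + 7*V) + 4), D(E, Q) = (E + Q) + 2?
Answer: -6155/81 ≈ -75.988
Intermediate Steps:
D(E, Q) = 2 + E + Q
a(p) = 1/81
w(V) = -77 + V² + 8*V (w(V) = -83 + (2 + V + ((V² + 7*V) + 4)) = -83 + (2 + V + (4 + V² + 7*V)) = -83 + (6 + V² + 8*V) = -77 + V² + 8*V)
a(-44) - w(N(9, 9)) = 1/81 - (-77 + 9² + 8*9) = 1/81 - (-77 + 81 + 72) = 1/81 - 1*76 = 1/81 - 76 = -6155/81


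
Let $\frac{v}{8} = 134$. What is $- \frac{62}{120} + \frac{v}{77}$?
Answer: $\frac{61933}{4620} \approx 13.405$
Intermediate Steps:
$v = 1072$ ($v = 8 \cdot 134 = 1072$)
$- \frac{62}{120} + \frac{v}{77} = - \frac{62}{120} + \frac{1072}{77} = \left(-62\right) \frac{1}{120} + 1072 \cdot \frac{1}{77} = - \frac{31}{60} + \frac{1072}{77} = \frac{61933}{4620}$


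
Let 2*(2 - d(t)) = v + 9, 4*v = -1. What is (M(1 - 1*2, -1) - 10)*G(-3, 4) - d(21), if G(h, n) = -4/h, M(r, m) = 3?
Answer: -167/24 ≈ -6.9583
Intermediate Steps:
v = -¼ (v = (¼)*(-1) = -¼ ≈ -0.25000)
d(t) = -19/8 (d(t) = 2 - (-¼ + 9)/2 = 2 - ½*35/4 = 2 - 35/8 = -19/8)
(M(1 - 1*2, -1) - 10)*G(-3, 4) - d(21) = (3 - 10)*(-4/(-3)) - 1*(-19/8) = -(-28)*(-1)/3 + 19/8 = -7*4/3 + 19/8 = -28/3 + 19/8 = -167/24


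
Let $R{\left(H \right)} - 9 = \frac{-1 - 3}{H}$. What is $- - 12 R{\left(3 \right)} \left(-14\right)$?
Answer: $-1288$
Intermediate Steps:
$R{\left(H \right)} = 9 - \frac{4}{H}$ ($R{\left(H \right)} = 9 + \frac{-1 - 3}{H} = 9 - \frac{4}{H}$)
$- - 12 R{\left(3 \right)} \left(-14\right) = - - 12 \left(9 - \frac{4}{3}\right) \left(-14\right) = - \left(-12\right) \frac{23}{3} \left(-14\right) = - \left(-92\right) \left(-14\right) = \left(-1\right) 1288 = -1288$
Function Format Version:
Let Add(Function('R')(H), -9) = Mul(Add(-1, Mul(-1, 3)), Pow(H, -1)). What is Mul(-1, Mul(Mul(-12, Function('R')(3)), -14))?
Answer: -1288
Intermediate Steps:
Function('R')(H) = Add(9, Mul(-4, Pow(H, -1))) (Function('R')(H) = Add(9, Mul(Add(-1, Mul(-1, 3)), Pow(H, -1))) = Add(9, Mul(Add(-1, -3), Pow(H, -1))) = Add(9, Mul(-4, Pow(H, -1))))
Mul(-1, Mul(Mul(-12, Function('R')(3)), -14)) = Mul(-1, Mul(Mul(-12, Add(9, Mul(-4, Pow(3, -1)))), -14)) = Mul(-1, Mul(Mul(-12, Add(9, Mul(-4, Rational(1, 3)))), -14)) = Mul(-1, Mul(Mul(-12, Add(9, Rational(-4, 3))), -14)) = Mul(-1, Mul(Mul(-12, Rational(23, 3)), -14)) = Mul(-1, Mul(-92, -14)) = Mul(-1, 1288) = -1288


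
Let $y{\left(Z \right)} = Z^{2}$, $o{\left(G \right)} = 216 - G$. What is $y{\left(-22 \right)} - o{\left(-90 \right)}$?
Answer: $178$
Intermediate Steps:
$y{\left(-22 \right)} - o{\left(-90 \right)} = \left(-22\right)^{2} - \left(216 - -90\right) = 484 - \left(216 + 90\right) = 484 - 306 = 178$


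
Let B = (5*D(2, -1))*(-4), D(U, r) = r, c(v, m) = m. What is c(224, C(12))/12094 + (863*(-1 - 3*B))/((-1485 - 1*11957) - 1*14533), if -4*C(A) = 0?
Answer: 52643/27975 ≈ 1.8818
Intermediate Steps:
C(A) = 0 (C(A) = -¼*0 = 0)
B = 20 (B = (5*(-1))*(-4) = -5*(-4) = 20)
c(224, C(12))/12094 + (863*(-1 - 3*B))/((-1485 - 1*11957) - 1*14533) = 0/12094 + (863*(-1 - 3*20))/((-1485 - 1*11957) - 1*14533) = 0*(1/12094) + (863*(-1 - 60))/((-1485 - 11957) - 14533) = 0 + (863*(-61))/(-13442 - 14533) = 0 - 52643/(-27975) = 0 - 52643*(-1/27975) = 0 + 52643/27975 = 52643/27975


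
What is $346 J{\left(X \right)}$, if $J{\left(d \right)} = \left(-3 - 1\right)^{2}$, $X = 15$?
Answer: $5536$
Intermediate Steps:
$J{\left(d \right)} = 16$ ($J{\left(d \right)} = \left(-4\right)^{2} = 16$)
$346 J{\left(X \right)} = 346 \cdot 16 = 5536$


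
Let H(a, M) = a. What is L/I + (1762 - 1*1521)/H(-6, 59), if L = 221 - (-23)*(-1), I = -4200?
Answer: -84449/2100 ≈ -40.214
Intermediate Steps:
L = 198 (L = 221 - 1*23 = 221 - 23 = 198)
L/I + (1762 - 1*1521)/H(-6, 59) = 198/(-4200) + (1762 - 1*1521)/(-6) = 198*(-1/4200) + (1762 - 1521)*(-⅙) = -33/700 + 241*(-⅙) = -33/700 - 241/6 = -84449/2100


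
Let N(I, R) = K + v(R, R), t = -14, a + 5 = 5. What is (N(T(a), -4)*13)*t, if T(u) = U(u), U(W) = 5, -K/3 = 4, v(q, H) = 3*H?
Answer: 4368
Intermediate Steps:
a = 0 (a = -5 + 5 = 0)
K = -12 (K = -3*4 = -12)
T(u) = 5
N(I, R) = -12 + 3*R
(N(T(a), -4)*13)*t = ((-12 + 3*(-4))*13)*(-14) = ((-12 - 12)*13)*(-14) = -24*13*(-14) = -312*(-14) = 4368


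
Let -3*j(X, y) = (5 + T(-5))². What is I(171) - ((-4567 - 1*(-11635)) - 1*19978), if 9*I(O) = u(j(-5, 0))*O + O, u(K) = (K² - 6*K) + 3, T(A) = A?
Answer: 12986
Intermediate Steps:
j(X, y) = 0 (j(X, y) = -(5 - 5)²/3 = -⅓*0² = -⅓*0 = 0)
u(K) = 3 + K² - 6*K
I(O) = 4*O/9 (I(O) = ((3 + 0² - 6*0)*O + O)/9 = ((3 + 0 + 0)*O + O)/9 = (3*O + O)/9 = (4*O)/9 = 4*O/9)
I(171) - ((-4567 - 1*(-11635)) - 1*19978) = (4/9)*171 - ((-4567 - 1*(-11635)) - 1*19978) = 76 - ((-4567 + 11635) - 19978) = 76 - (7068 - 19978) = 76 - 1*(-12910) = 76 + 12910 = 12986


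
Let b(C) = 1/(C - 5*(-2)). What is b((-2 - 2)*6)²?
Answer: 1/196 ≈ 0.0051020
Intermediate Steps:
b(C) = 1/(10 + C) (b(C) = 1/(C + 10) = 1/(10 + C))
b((-2 - 2)*6)² = (1/(10 + (-2 - 2)*6))² = (1/(10 - 4*6))² = (1/(10 - 24))² = (1/(-14))² = (-1/14)² = 1/196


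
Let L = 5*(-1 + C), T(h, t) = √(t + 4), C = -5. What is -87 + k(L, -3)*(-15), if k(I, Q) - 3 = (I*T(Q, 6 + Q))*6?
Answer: -132 + 2700*√7 ≈ 7011.5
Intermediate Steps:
T(h, t) = √(4 + t)
L = -30 (L = 5*(-1 - 5) = 5*(-6) = -30)
k(I, Q) = 3 + 6*I*√(10 + Q) (k(I, Q) = 3 + (I*√(4 + (6 + Q)))*6 = 3 + (I*√(10 + Q))*6 = 3 + 6*I*√(10 + Q))
-87 + k(L, -3)*(-15) = -87 + (3 + 6*(-30)*√(10 - 3))*(-15) = -87 + (3 + 6*(-30)*√7)*(-15) = -87 + (3 - 180*√7)*(-15) = -87 + (-45 + 2700*√7) = -132 + 2700*√7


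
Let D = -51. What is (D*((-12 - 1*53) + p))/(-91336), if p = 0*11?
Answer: -3315/91336 ≈ -0.036295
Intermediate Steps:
p = 0
(D*((-12 - 1*53) + p))/(-91336) = -51*((-12 - 1*53) + 0)/(-91336) = -51*((-12 - 53) + 0)*(-1/91336) = -51*(-65 + 0)*(-1/91336) = -51*(-65)*(-1/91336) = 3315*(-1/91336) = -3315/91336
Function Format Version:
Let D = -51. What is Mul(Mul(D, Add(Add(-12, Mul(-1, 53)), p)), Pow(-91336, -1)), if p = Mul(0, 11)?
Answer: Rational(-3315, 91336) ≈ -0.036295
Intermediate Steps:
p = 0
Mul(Mul(D, Add(Add(-12, Mul(-1, 53)), p)), Pow(-91336, -1)) = Mul(Mul(-51, Add(Add(-12, Mul(-1, 53)), 0)), Pow(-91336, -1)) = Mul(Mul(-51, Add(Add(-12, -53), 0)), Rational(-1, 91336)) = Mul(Mul(-51, Add(-65, 0)), Rational(-1, 91336)) = Mul(Mul(-51, -65), Rational(-1, 91336)) = Mul(3315, Rational(-1, 91336)) = Rational(-3315, 91336)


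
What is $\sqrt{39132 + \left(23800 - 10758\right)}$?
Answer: $\sqrt{52174} \approx 228.42$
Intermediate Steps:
$\sqrt{39132 + \left(23800 - 10758\right)} = \sqrt{39132 + 13042} = \sqrt{52174}$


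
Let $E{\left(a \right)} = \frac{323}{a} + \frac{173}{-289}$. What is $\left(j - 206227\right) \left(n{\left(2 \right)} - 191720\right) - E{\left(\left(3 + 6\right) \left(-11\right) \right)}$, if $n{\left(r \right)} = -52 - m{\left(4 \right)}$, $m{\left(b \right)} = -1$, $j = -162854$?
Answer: $\frac{2025058897566035}{28611} \approx 7.0779 \cdot 10^{10}$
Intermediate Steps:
$E{\left(a \right)} = - \frac{173}{289} + \frac{323}{a}$ ($E{\left(a \right)} = \frac{323}{a} + 173 \left(- \frac{1}{289}\right) = \frac{323}{a} - \frac{173}{289} = - \frac{173}{289} + \frac{323}{a}$)
$n{\left(r \right)} = -51$ ($n{\left(r \right)} = -52 - -1 = -52 + 1 = -51$)
$\left(j - 206227\right) \left(n{\left(2 \right)} - 191720\right) - E{\left(\left(3 + 6\right) \left(-11\right) \right)} = \left(-162854 - 206227\right) \left(-51 - 191720\right) - \left(- \frac{173}{289} + \frac{323}{\left(3 + 6\right) \left(-11\right)}\right) = \left(-369081\right) \left(-191771\right) - \left(- \frac{173}{289} + \frac{323}{9 \left(-11\right)}\right) = 70779032451 - \left(- \frac{173}{289} + \frac{323}{-99}\right) = 70779032451 - \left(- \frac{173}{289} + 323 \left(- \frac{1}{99}\right)\right) = 70779032451 - \left(- \frac{173}{289} - \frac{323}{99}\right) = 70779032451 - - \frac{110474}{28611} = 70779032451 + \frac{110474}{28611} = \frac{2025058897566035}{28611}$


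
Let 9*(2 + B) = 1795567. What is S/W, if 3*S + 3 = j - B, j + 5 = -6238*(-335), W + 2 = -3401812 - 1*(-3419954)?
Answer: 17011949/489780 ≈ 34.734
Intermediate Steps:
B = 1795549/9 (B = -2 + (⅑)*1795567 = -2 + 1795567/9 = 1795549/9 ≈ 1.9951e+5)
W = 18140 (W = -2 + (-3401812 - 1*(-3419954)) = -2 + (-3401812 + 3419954) = -2 + 18142 = 18140)
j = 2089725 (j = -5 - 6238*(-335) = -5 + 2089730 = 2089725)
S = 17011949/27 (S = -1 + (2089725 - 1*1795549/9)/3 = -1 + (2089725 - 1795549/9)/3 = -1 + (⅓)*(17011976/9) = -1 + 17011976/27 = 17011949/27 ≈ 6.3007e+5)
S/W = (17011949/27)/18140 = (17011949/27)*(1/18140) = 17011949/489780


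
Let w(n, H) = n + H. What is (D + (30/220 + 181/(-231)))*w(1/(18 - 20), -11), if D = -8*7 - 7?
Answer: 676315/924 ≈ 731.94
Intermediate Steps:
D = -63 (D = -56 - 7 = -63)
w(n, H) = H + n
(D + (30/220 + 181/(-231)))*w(1/(18 - 20), -11) = (-63 + (30/220 + 181/(-231)))*(-11 + 1/(18 - 20)) = (-63 + (30*(1/220) + 181*(-1/231)))*(-11 + 1/(-2)) = (-63 + (3/22 - 181/231))*(-11 - ½) = (-63 - 299/462)*(-23/2) = -29405/462*(-23/2) = 676315/924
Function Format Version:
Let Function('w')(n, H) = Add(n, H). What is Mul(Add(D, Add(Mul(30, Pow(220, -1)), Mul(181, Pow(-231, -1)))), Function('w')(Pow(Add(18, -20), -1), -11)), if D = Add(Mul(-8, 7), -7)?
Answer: Rational(676315, 924) ≈ 731.94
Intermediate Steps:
D = -63 (D = Add(-56, -7) = -63)
Function('w')(n, H) = Add(H, n)
Mul(Add(D, Add(Mul(30, Pow(220, -1)), Mul(181, Pow(-231, -1)))), Function('w')(Pow(Add(18, -20), -1), -11)) = Mul(Add(-63, Add(Mul(30, Pow(220, -1)), Mul(181, Pow(-231, -1)))), Add(-11, Pow(Add(18, -20), -1))) = Mul(Add(-63, Add(Mul(30, Rational(1, 220)), Mul(181, Rational(-1, 231)))), Add(-11, Pow(-2, -1))) = Mul(Add(-63, Add(Rational(3, 22), Rational(-181, 231))), Add(-11, Rational(-1, 2))) = Mul(Add(-63, Rational(-299, 462)), Rational(-23, 2)) = Mul(Rational(-29405, 462), Rational(-23, 2)) = Rational(676315, 924)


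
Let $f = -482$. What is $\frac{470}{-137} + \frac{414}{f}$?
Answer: $- \frac{141629}{33017} \approx -4.2896$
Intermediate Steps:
$\frac{470}{-137} + \frac{414}{f} = \frac{470}{-137} + \frac{414}{-482} = 470 \left(- \frac{1}{137}\right) + 414 \left(- \frac{1}{482}\right) = - \frac{470}{137} - \frac{207}{241} = - \frac{141629}{33017}$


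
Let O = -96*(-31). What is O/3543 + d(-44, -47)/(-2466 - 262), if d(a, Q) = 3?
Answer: 2702633/3221768 ≈ 0.83887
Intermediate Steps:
O = 2976
O/3543 + d(-44, -47)/(-2466 - 262) = 2976/3543 + 3/(-2466 - 262) = 2976*(1/3543) + 3/(-2728) = 992/1181 + 3*(-1/2728) = 992/1181 - 3/2728 = 2702633/3221768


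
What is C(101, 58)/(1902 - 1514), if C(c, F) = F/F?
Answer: 1/388 ≈ 0.0025773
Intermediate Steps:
C(c, F) = 1
C(101, 58)/(1902 - 1514) = 1/(1902 - 1514) = 1/388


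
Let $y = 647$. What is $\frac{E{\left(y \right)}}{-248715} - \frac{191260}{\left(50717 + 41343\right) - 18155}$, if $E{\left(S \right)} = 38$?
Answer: $- \frac{3171469286}{1225418805} \approx -2.5881$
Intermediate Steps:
$\frac{E{\left(y \right)}}{-248715} - \frac{191260}{\left(50717 + 41343\right) - 18155} = \frac{38}{-248715} - \frac{191260}{\left(50717 + 41343\right) - 18155} = 38 \left(- \frac{1}{248715}\right) - \frac{191260}{92060 - 18155} = - \frac{38}{248715} - \frac{191260}{73905} = - \frac{38}{248715} - \frac{38252}{14781} = - \frac{3171469286}{1225418805}$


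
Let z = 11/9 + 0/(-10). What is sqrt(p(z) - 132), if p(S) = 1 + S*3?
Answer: I*sqrt(1146)/3 ≈ 11.284*I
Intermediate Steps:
z = 11/9 (z = 11*(1/9) + 0*(-1/10) = 11/9 + 0 = 11/9 ≈ 1.2222)
p(S) = 1 + 3*S
sqrt(p(z) - 132) = sqrt((1 + 3*(11/9)) - 132) = sqrt((1 + 11/3) - 132) = sqrt(14/3 - 132) = sqrt(-382/3) = I*sqrt(1146)/3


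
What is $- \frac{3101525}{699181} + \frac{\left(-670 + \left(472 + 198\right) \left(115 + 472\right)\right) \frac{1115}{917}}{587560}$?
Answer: $- \frac{1392854178865}{384401523394} \approx -3.6234$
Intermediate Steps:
$- \frac{3101525}{699181} + \frac{\left(-670 + \left(472 + 198\right) \left(115 + 472\right)\right) \frac{1115}{917}}{587560} = \left(-3101525\right) \frac{1}{699181} + \left(-670 + 670 \cdot 587\right) 1115 \cdot \frac{1}{917} \cdot \frac{1}{587560} = - \frac{443075}{99883} + \left(-670 + 393290\right) \frac{1115}{917} \cdot \frac{1}{587560} = - \frac{443075}{99883} + 392620 \cdot \frac{1115}{917} \cdot \frac{1}{587560} = - \frac{443075}{99883} + \frac{437771300}{917} \cdot \frac{1}{587560} = - \frac{443075}{99883} + \frac{21888565}{26939626} = - \frac{1392854178865}{384401523394}$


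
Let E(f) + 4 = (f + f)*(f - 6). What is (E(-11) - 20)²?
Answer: 122500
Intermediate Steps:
E(f) = -4 + 2*f*(-6 + f) (E(f) = -4 + (f + f)*(f - 6) = -4 + (2*f)*(-6 + f) = -4 + 2*f*(-6 + f))
(E(-11) - 20)² = ((-4 - 12*(-11) + 2*(-11)²) - 20)² = ((-4 + 132 + 2*121) - 20)² = ((-4 + 132 + 242) - 20)² = (370 - 20)² = 350² = 122500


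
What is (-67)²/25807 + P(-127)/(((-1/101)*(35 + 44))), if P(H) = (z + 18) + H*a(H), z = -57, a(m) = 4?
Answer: 1426113960/2038753 ≈ 699.50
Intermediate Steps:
P(H) = -39 + 4*H (P(H) = (-57 + 18) + H*4 = -39 + 4*H)
(-67)²/25807 + P(-127)/(((-1/101)*(35 + 44))) = (-67)²/25807 + (-39 + 4*(-127))/(((-1/101)*(35 + 44))) = 4489*(1/25807) + (-39 - 508)/((-1*1/101*79)) = 4489/25807 - 547/((-1/101*79)) = 4489/25807 - 547/(-79/101) = 4489/25807 - 547*(-101/79) = 4489/25807 + 55247/79 = 1426113960/2038753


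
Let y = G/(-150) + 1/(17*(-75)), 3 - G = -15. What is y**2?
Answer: 23716/1625625 ≈ 0.014589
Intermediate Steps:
G = 18 (G = 3 - 1*(-15) = 3 + 15 = 18)
y = -154/1275 (y = 18/(-150) + 1/(17*(-75)) = 18*(-1/150) + (1/17)*(-1/75) = -3/25 - 1/1275 = -154/1275 ≈ -0.12078)
y**2 = (-154/1275)**2 = 23716/1625625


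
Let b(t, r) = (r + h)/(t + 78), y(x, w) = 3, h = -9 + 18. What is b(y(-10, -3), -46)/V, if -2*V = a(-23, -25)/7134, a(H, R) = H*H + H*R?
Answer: 43993/7452 ≈ 5.9035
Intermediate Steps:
h = 9
b(t, r) = (9 + r)/(78 + t) (b(t, r) = (r + 9)/(t + 78) = (9 + r)/(78 + t))
a(H, R) = H² + H*R
V = -92/1189 (V = -(-23*(-23 - 25))/(2*7134) = -(-23*(-48))/(2*7134) = -552/7134 = -½*184/1189 = -92/1189 ≈ -0.077376)
b(y(-10, -3), -46)/V = ((9 - 46)/(78 + 3))/(-92/1189) = (-37/81)*(-1189/92) = ((1/81)*(-37))*(-1189/92) = -37/81*(-1189/92) = 43993/7452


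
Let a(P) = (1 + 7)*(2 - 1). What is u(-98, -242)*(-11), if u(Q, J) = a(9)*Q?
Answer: 8624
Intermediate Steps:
a(P) = 8 (a(P) = 8*1 = 8)
u(Q, J) = 8*Q
u(-98, -242)*(-11) = (8*(-98))*(-11) = -784*(-11) = 8624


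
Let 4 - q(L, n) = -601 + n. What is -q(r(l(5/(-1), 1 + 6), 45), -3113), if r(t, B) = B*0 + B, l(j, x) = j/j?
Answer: -3718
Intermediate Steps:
l(j, x) = 1
r(t, B) = B (r(t, B) = 0 + B = B)
q(L, n) = 605 - n (q(L, n) = 4 - (-601 + n) = 4 + (601 - n) = 605 - n)
-q(r(l(5/(-1), 1 + 6), 45), -3113) = -(605 - 1*(-3113)) = -(605 + 3113) = -1*3718 = -3718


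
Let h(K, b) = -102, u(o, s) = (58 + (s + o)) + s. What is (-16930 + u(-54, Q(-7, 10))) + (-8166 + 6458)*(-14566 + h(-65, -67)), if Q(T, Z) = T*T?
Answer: 25036116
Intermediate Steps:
Q(T, Z) = T²
u(o, s) = 58 + o + 2*s (u(o, s) = (58 + (o + s)) + s = (58 + o + s) + s = 58 + o + 2*s)
(-16930 + u(-54, Q(-7, 10))) + (-8166 + 6458)*(-14566 + h(-65, -67)) = (-16930 + (58 - 54 + 2*(-7)²)) + (-8166 + 6458)*(-14566 - 102) = (-16930 + (58 - 54 + 2*49)) - 1708*(-14668) = (-16930 + (58 - 54 + 98)) + 25052944 = (-16930 + 102) + 25052944 = -16828 + 25052944 = 25036116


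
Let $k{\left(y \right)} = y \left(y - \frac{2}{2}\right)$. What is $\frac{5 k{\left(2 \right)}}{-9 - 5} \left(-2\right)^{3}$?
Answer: $\frac{40}{7} \approx 5.7143$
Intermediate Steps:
$k{\left(y \right)} = y \left(-1 + y\right)$ ($k{\left(y \right)} = y \left(y - 1\right) = y \left(-1 + y\right)$)
$\frac{5 k{\left(2 \right)}}{-9 - 5} \left(-2\right)^{3} = \frac{5 \cdot 2 \left(-1 + 2\right)}{-9 - 5} \left(-2\right)^{3} = \frac{5 \cdot 2 \cdot 1}{-14} \left(-8\right) = 5 \cdot 2 \left(- \frac{1}{14}\right) \left(-8\right) = 10 \left(- \frac{1}{14}\right) \left(-8\right) = \left(- \frac{5}{7}\right) \left(-8\right) = \frac{40}{7}$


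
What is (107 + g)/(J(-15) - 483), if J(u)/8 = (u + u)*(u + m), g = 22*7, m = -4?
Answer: 29/453 ≈ 0.064018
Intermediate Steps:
g = 154
J(u) = 16*u*(-4 + u) (J(u) = 8*((u + u)*(u - 4)) = 8*((2*u)*(-4 + u)) = 8*(2*u*(-4 + u)) = 16*u*(-4 + u))
(107 + g)/(J(-15) - 483) = (107 + 154)/(16*(-15)*(-4 - 15) - 483) = 261/(16*(-15)*(-19) - 483) = 261/(4560 - 483) = 261/4077 = 261*(1/4077) = 29/453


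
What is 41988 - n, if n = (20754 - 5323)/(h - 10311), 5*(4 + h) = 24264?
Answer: 1146811423/27311 ≈ 41991.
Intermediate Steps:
h = 24244/5 (h = -4 + (⅕)*24264 = -4 + 24264/5 = 24244/5 ≈ 4848.8)
n = -77155/27311 (n = (20754 - 5323)/(24244/5 - 10311) = 15431/(-27311/5) = 15431*(-5/27311) = -77155/27311 ≈ -2.8251)
41988 - n = 41988 - 1*(-77155/27311) = 41988 + 77155/27311 = 1146811423/27311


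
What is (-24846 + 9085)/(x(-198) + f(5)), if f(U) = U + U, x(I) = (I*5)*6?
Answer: 15761/5930 ≈ 2.6578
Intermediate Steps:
x(I) = 30*I (x(I) = (5*I)*6 = 30*I)
f(U) = 2*U
(-24846 + 9085)/(x(-198) + f(5)) = (-24846 + 9085)/(30*(-198) + 2*5) = -15761/(-5940 + 10) = -15761/(-5930) = -15761*(-1/5930) = 15761/5930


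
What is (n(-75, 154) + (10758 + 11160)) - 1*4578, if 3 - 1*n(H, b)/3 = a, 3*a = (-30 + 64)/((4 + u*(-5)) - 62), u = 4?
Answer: 676628/39 ≈ 17349.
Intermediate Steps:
a = -17/117 (a = ((-30 + 64)/((4 + 4*(-5)) - 62))/3 = (34/((4 - 20) - 62))/3 = (34/(-16 - 62))/3 = (34/(-78))/3 = (34*(-1/78))/3 = (1/3)*(-17/39) = -17/117 ≈ -0.14530)
n(H, b) = 368/39 (n(H, b) = 9 - 3*(-17/117) = 9 + 17/39 = 368/39)
(n(-75, 154) + (10758 + 11160)) - 1*4578 = (368/39 + (10758 + 11160)) - 1*4578 = (368/39 + 21918) - 4578 = 855170/39 - 4578 = 676628/39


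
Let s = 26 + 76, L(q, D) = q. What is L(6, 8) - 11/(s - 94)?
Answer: 37/8 ≈ 4.6250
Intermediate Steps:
s = 102
L(6, 8) - 11/(s - 94) = 6 - 11/(102 - 94) = 6 - 11/8 = 37/8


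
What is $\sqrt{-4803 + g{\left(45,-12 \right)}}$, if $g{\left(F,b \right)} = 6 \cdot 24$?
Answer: $i \sqrt{4659} \approx 68.257 i$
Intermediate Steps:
$g{\left(F,b \right)} = 144$
$\sqrt{-4803 + g{\left(45,-12 \right)}} = \sqrt{-4803 + 144} = \sqrt{-4659} = i \sqrt{4659}$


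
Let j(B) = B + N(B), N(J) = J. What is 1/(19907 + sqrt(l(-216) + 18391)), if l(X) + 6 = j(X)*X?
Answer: 19907/396176952 - sqrt(111697)/396176952 ≈ 4.9404e-5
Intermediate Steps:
j(B) = 2*B (j(B) = B + B = 2*B)
l(X) = -6 + 2*X**2 (l(X) = -6 + (2*X)*X = -6 + 2*X**2)
1/(19907 + sqrt(l(-216) + 18391)) = 1/(19907 + sqrt((-6 + 2*(-216)**2) + 18391)) = 1/(19907 + sqrt((-6 + 2*46656) + 18391)) = 1/(19907 + sqrt((-6 + 93312) + 18391)) = 1/(19907 + sqrt(93306 + 18391)) = 1/(19907 + sqrt(111697))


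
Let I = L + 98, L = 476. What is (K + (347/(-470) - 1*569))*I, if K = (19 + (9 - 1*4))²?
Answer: 844641/235 ≈ 3594.2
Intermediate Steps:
K = 576 (K = (19 + (9 - 4))² = (19 + 5)² = 24² = 576)
I = 574 (I = 476 + 98 = 574)
(K + (347/(-470) - 1*569))*I = (576 + (347/(-470) - 1*569))*574 = (576 + (347*(-1/470) - 569))*574 = (576 + (-347/470 - 569))*574 = (576 - 267777/470)*574 = (2943/470)*574 = 844641/235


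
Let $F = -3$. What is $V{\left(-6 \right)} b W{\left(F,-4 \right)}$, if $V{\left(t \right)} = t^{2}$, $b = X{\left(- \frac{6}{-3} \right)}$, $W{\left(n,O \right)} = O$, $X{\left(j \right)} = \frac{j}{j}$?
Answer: $-144$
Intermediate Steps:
$X{\left(j \right)} = 1$
$b = 1$
$V{\left(-6 \right)} b W{\left(F,-4 \right)} = \left(-6\right)^{2} \cdot 1 \left(-4\right) = 36 \cdot 1 \left(-4\right) = 36 \left(-4\right) = -144$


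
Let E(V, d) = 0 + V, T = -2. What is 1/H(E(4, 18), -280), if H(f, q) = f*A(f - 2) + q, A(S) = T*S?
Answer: -1/296 ≈ -0.0033784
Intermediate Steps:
A(S) = -2*S
E(V, d) = V
H(f, q) = q + f*(4 - 2*f) (H(f, q) = f*(-2*(f - 2)) + q = f*(-2*(-2 + f)) + q = f*(4 - 2*f) + q = q + f*(4 - 2*f))
1/H(E(4, 18), -280) = 1/(-280 + 2*4*(2 - 1*4)) = 1/(-280 + 2*4*(2 - 4)) = 1/(-280 + 2*4*(-2)) = 1/(-280 - 16) = 1/(-296) = -1/296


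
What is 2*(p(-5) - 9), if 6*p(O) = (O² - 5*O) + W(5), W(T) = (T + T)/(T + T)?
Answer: -1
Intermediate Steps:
W(T) = 1 (W(T) = (2*T)/((2*T)) = (2*T)*(1/(2*T)) = 1)
p(O) = ⅙ - 5*O/6 + O²/6 (p(O) = ((O² - 5*O) + 1)/6 = (1 + O² - 5*O)/6 = ⅙ - 5*O/6 + O²/6)
2*(p(-5) - 9) = 2*((⅙ - ⅚*(-5) + (⅙)*(-5)²) - 9) = 2*((⅙ + 25/6 + (⅙)*25) - 9) = 2*((⅙ + 25/6 + 25/6) - 9) = 2*(17/2 - 9) = 2*(-½) = -1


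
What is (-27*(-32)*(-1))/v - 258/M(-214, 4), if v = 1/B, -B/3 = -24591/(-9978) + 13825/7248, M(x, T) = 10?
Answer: 14195770233/1255565 ≈ 11306.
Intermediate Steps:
B = -52696903/4017808 (B = -3*(-24591/(-9978) + 13825/7248) = -3*(-24591*(-1/9978) + 13825*(1/7248)) = -3*(8197/3326 + 13825/7248) = -3*52696903/12053424 = -52696903/4017808 ≈ -13.116)
v = -4017808/52696903 (v = 1/(-52696903/4017808) = -4017808/52696903 ≈ -0.076244)
(-27*(-32)*(-1))/v - 258/M(-214, 4) = (-27*(-32)*(-1))/(-4017808/52696903) - 258/10 = (864*(-1))*(-52696903/4017808) - 258*⅒ = -864*(-52696903/4017808) - 129/5 = 2845632762/251113 - 129/5 = 14195770233/1255565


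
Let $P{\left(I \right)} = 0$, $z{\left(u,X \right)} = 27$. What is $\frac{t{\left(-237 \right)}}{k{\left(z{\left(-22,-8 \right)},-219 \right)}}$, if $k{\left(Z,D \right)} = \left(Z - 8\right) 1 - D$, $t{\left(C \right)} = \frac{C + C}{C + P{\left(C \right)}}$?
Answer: $\frac{1}{119} \approx 0.0084034$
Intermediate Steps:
$t{\left(C \right)} = 2$ ($t{\left(C \right)} = \frac{C + C}{C + 0} = \frac{2 C}{C} = 2$)
$k{\left(Z,D \right)} = -8 + Z - D$ ($k{\left(Z,D \right)} = \left(-8 + Z\right) 1 - D = \left(-8 + Z\right) - D = -8 + Z - D$)
$\frac{t{\left(-237 \right)}}{k{\left(z{\left(-22,-8 \right)},-219 \right)}} = \frac{2}{-8 + 27 - -219} = \frac{2}{-8 + 27 + 219} = \frac{2}{238} = 2 \cdot \frac{1}{238} = \frac{1}{119}$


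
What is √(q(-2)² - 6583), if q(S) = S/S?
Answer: I*√6582 ≈ 81.13*I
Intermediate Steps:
q(S) = 1
√(q(-2)² - 6583) = √(1² - 6583) = √(1 - 6583) = √(-6582) = I*√6582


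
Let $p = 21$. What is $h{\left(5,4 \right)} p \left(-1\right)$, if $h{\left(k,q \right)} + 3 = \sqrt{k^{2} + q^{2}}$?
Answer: $63 - 21 \sqrt{41} \approx -71.466$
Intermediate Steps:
$h{\left(k,q \right)} = -3 + \sqrt{k^{2} + q^{2}}$
$h{\left(5,4 \right)} p \left(-1\right) = \left(-3 + \sqrt{5^{2} + 4^{2}}\right) 21 \left(-1\right) = \left(-3 + \sqrt{25 + 16}\right) 21 \left(-1\right) = \left(-3 + \sqrt{41}\right) 21 \left(-1\right) = \left(-63 + 21 \sqrt{41}\right) \left(-1\right) = 63 - 21 \sqrt{41}$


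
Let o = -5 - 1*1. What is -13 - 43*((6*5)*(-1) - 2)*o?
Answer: -8269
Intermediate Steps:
o = -6 (o = -5 - 1 = -6)
-13 - 43*((6*5)*(-1) - 2)*o = -13 - 43*((6*5)*(-1) - 2)*(-6) = -13 - 43*(30*(-1) - 2)*(-6) = -13 - 43*(-30 - 2)*(-6) = -13 - (-1376)*(-6) = -13 - 43*192 = -13 - 8256 = -8269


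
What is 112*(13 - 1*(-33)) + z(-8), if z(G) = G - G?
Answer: 5152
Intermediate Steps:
z(G) = 0
112*(13 - 1*(-33)) + z(-8) = 112*(13 - 1*(-33)) + 0 = 112*(13 + 33) + 0 = 112*46 + 0 = 5152 + 0 = 5152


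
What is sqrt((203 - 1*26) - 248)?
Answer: I*sqrt(71) ≈ 8.4261*I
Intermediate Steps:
sqrt((203 - 1*26) - 248) = sqrt((203 - 26) - 248) = sqrt(177 - 248) = sqrt(-71) = I*sqrt(71)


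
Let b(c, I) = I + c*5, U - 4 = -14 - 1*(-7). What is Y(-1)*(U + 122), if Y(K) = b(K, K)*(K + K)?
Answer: 1428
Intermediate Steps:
U = -3 (U = 4 + (-14 - 1*(-7)) = 4 + (-14 + 7) = 4 - 7 = -3)
b(c, I) = I + 5*c
Y(K) = 12*K**2 (Y(K) = (K + 5*K)*(K + K) = (6*K)*(2*K) = 12*K**2)
Y(-1)*(U + 122) = (12*(-1)**2)*(-3 + 122) = (12*1)*119 = 12*119 = 1428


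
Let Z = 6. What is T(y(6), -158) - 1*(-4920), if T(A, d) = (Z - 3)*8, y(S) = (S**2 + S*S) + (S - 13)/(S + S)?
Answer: 4944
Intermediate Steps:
y(S) = 2*S**2 + (-13 + S)/(2*S) (y(S) = (S**2 + S**2) + (-13 + S)/((2*S)) = 2*S**2 + (-13 + S)*(1/(2*S)) = 2*S**2 + (-13 + S)/(2*S))
T(A, d) = 24 (T(A, d) = (6 - 3)*8 = 3*8 = 24)
T(y(6), -158) - 1*(-4920) = 24 - 1*(-4920) = 24 + 4920 = 4944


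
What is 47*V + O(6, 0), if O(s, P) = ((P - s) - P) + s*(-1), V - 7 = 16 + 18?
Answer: 1915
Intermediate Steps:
V = 41 (V = 7 + (16 + 18) = 7 + 34 = 41)
O(s, P) = -2*s (O(s, P) = -s - s = -2*s)
47*V + O(6, 0) = 47*41 - 2*6 = 1927 - 12 = 1915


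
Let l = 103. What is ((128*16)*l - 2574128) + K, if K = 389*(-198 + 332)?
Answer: -2311058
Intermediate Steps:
K = 52126 (K = 389*134 = 52126)
((128*16)*l - 2574128) + K = ((128*16)*103 - 2574128) + 52126 = (2048*103 - 2574128) + 52126 = (210944 - 2574128) + 52126 = -2363184 + 52126 = -2311058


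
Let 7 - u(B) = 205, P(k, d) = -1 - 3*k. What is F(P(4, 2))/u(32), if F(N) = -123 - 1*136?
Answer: 259/198 ≈ 1.3081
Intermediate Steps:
F(N) = -259 (F(N) = -123 - 136 = -259)
u(B) = -198 (u(B) = 7 - 1*205 = 7 - 205 = -198)
F(P(4, 2))/u(32) = -259/(-198) = -259*(-1/198) = 259/198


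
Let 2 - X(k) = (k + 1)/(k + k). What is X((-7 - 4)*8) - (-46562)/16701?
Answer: 12620677/2939376 ≈ 4.2937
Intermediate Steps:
X(k) = 2 - (1 + k)/(2*k) (X(k) = 2 - (k + 1)/(k + k) = 2 - (1 + k)/(2*k))
X((-7 - 4)*8) - (-46562)/16701 = (-1 + 3*((-7 - 4)*8))/(2*(((-7 - 4)*8))) - (-46562)/16701 = (-1 + 3*(-11*8))/(2*((-11*8))) - (-46562)/16701 = (1/2)*(-1 + 3*(-88))/(-88) - 1*(-46562/16701) = (1/2)*(-1/88)*(-1 - 264) + 46562/16701 = (1/2)*(-1/88)*(-265) + 46562/16701 = 265/176 + 46562/16701 = 12620677/2939376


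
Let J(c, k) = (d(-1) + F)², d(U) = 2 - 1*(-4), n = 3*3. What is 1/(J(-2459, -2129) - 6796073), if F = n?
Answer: -1/6795848 ≈ -1.4715e-7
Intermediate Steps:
n = 9
d(U) = 6 (d(U) = 2 + 4 = 6)
F = 9
J(c, k) = 225 (J(c, k) = (6 + 9)² = 15² = 225)
1/(J(-2459, -2129) - 6796073) = 1/(225 - 6796073) = 1/(-6795848) = -1/6795848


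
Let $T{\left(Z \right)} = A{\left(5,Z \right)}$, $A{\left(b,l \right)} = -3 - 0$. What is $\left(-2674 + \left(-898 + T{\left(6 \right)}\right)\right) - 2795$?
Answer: $-6370$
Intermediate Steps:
$A{\left(b,l \right)} = -3$ ($A{\left(b,l \right)} = -3 + 0 = -3$)
$T{\left(Z \right)} = -3$
$\left(-2674 + \left(-898 + T{\left(6 \right)}\right)\right) - 2795 = \left(-2674 - 901\right) - 2795 = -3575 - 2795 = -6370$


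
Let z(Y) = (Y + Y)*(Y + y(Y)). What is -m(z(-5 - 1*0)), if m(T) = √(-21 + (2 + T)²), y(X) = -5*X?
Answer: -√39183 ≈ -197.95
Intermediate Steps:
z(Y) = -8*Y² (z(Y) = (Y + Y)*(Y - 5*Y) = (2*Y)*(-4*Y) = -8*Y²)
-m(z(-5 - 1*0)) = -√(-21 + (2 - 8*(-5 - 1*0)²)²) = -√(-21 + (2 - 8*(-5 + 0)²)²) = -√(-21 + (2 - 8*(-5)²)²) = -√(-21 + (2 - 8*25)²) = -√(-21 + (2 - 200)²) = -√(-21 + (-198)²) = -√(-21 + 39204) = -√39183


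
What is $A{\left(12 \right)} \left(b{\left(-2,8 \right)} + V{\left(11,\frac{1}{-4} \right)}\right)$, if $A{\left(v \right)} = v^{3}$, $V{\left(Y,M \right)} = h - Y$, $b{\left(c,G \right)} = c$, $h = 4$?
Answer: $-15552$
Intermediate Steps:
$V{\left(Y,M \right)} = 4 - Y$
$A{\left(12 \right)} \left(b{\left(-2,8 \right)} + V{\left(11,\frac{1}{-4} \right)}\right) = 12^{3} \left(-2 + \left(4 - 11\right)\right) = 1728 \left(-2 + \left(4 - 11\right)\right) = 1728 \left(-2 - 7\right) = 1728 \left(-9\right) = -15552$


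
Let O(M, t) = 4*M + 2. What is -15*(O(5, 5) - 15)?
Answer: -105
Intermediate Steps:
O(M, t) = 2 + 4*M
-15*(O(5, 5) - 15) = -15*((2 + 4*5) - 15) = -15*((2 + 20) - 15) = -15*(22 - 15) = -15*7 = -105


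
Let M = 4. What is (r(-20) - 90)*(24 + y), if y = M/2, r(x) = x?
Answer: -2860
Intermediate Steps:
y = 2 (y = 4/2 = (1/2)*4 = 2)
(r(-20) - 90)*(24 + y) = (-20 - 90)*(24 + 2) = -110*26 = -2860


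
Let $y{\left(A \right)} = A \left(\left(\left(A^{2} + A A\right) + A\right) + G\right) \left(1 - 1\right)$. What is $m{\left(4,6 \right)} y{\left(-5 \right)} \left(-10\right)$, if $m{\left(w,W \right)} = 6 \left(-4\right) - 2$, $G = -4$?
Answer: $0$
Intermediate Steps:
$y{\left(A \right)} = 0$ ($y{\left(A \right)} = A \left(\left(\left(A^{2} + A A\right) + A\right) - 4\right) \left(1 - 1\right) = A \left(\left(\left(A^{2} + A^{2}\right) + A\right) - 4\right) 0 = A \left(\left(2 A^{2} + A\right) - 4\right) 0 = A \left(\left(A + 2 A^{2}\right) - 4\right) 0 = A \left(-4 + A + 2 A^{2}\right) 0 = A 0 = 0$)
$m{\left(w,W \right)} = -26$ ($m{\left(w,W \right)} = -24 - 2 = -26$)
$m{\left(4,6 \right)} y{\left(-5 \right)} \left(-10\right) = \left(-26\right) 0 \left(-10\right) = 0 \left(-10\right) = 0$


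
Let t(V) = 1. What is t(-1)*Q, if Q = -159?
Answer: -159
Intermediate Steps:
t(-1)*Q = 1*(-159) = -159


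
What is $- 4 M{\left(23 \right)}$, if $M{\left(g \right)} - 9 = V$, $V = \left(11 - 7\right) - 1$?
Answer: $-48$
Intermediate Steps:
$V = 3$ ($V = 4 - 1 = 3$)
$M{\left(g \right)} = 12$ ($M{\left(g \right)} = 9 + 3 = 12$)
$- 4 M{\left(23 \right)} = \left(-4\right) 12 = -48$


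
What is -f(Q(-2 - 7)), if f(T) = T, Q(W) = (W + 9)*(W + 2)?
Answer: 0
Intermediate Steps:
Q(W) = (2 + W)*(9 + W) (Q(W) = (9 + W)*(2 + W) = (2 + W)*(9 + W))
-f(Q(-2 - 7)) = -(18 + (-2 - 7)² + 11*(-2 - 7)) = -(18 + (-9)² + 11*(-9)) = -(18 + 81 - 99) = -1*0 = 0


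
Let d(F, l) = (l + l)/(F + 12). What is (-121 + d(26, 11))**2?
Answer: 5234944/361 ≈ 14501.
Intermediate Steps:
d(F, l) = 2*l/(12 + F) (d(F, l) = (2*l)/(12 + F) = 2*l/(12 + F))
(-121 + d(26, 11))**2 = (-121 + 2*11/(12 + 26))**2 = (-121 + 2*11/38)**2 = (-121 + 2*11*(1/38))**2 = (-121 + 11/19)**2 = (-2288/19)**2 = 5234944/361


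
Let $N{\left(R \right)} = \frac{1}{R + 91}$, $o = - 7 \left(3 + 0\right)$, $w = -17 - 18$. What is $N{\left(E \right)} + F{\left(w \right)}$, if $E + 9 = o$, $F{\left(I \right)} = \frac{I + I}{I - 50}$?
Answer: $\frac{871}{1037} \approx 0.83992$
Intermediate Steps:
$w = -35$
$F{\left(I \right)} = \frac{2 I}{-50 + I}$
$o = -21$ ($o = \left(-7\right) 3 = -21$)
$E = -30$ ($E = -9 - 21 = -30$)
$N{\left(R \right)} = \frac{1}{91 + R}$
$N{\left(E \right)} + F{\left(w \right)} = \frac{1}{91 - 30} + 2 \left(-35\right) \frac{1}{-50 - 35} = \frac{1}{61} + 2 \left(-35\right) \frac{1}{-85} = \frac{1}{61} + 2 \left(-35\right) \left(- \frac{1}{85}\right) = \frac{1}{61} + \frac{14}{17} = \frac{871}{1037}$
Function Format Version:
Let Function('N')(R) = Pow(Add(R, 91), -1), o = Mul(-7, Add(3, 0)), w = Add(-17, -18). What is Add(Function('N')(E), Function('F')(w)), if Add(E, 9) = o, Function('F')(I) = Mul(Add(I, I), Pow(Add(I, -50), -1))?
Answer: Rational(871, 1037) ≈ 0.83992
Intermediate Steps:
w = -35
Function('F')(I) = Mul(2, I, Pow(Add(-50, I), -1)) (Function('F')(I) = Mul(Mul(2, I), Pow(Add(-50, I), -1)) = Mul(2, I, Pow(Add(-50, I), -1)))
o = -21 (o = Mul(-7, 3) = -21)
E = -30 (E = Add(-9, -21) = -30)
Function('N')(R) = Pow(Add(91, R), -1)
Add(Function('N')(E), Function('F')(w)) = Add(Pow(Add(91, -30), -1), Mul(2, -35, Pow(Add(-50, -35), -1))) = Add(Pow(61, -1), Mul(2, -35, Pow(-85, -1))) = Add(Rational(1, 61), Mul(2, -35, Rational(-1, 85))) = Add(Rational(1, 61), Rational(14, 17)) = Rational(871, 1037)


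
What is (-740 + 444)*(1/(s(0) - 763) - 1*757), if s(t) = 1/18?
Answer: 3077186104/13733 ≈ 2.2407e+5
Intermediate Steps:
s(t) = 1/18
(-740 + 444)*(1/(s(0) - 763) - 1*757) = (-740 + 444)*(1/(1/18 - 763) - 1*757) = -296*(1/(-13733/18) - 757) = -296*(-18/13733 - 757) = -296*(-10395899/13733) = 3077186104/13733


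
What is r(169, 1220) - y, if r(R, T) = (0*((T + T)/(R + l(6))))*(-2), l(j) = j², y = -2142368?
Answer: 2142368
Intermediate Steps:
r(R, T) = 0 (r(R, T) = (0*((T + T)/(R + 6²)))*(-2) = (0*((2*T)/(R + 36)))*(-2) = (0*((2*T)/(36 + R)))*(-2) = (0*(2*T/(36 + R)))*(-2) = 0*(-2) = 0)
r(169, 1220) - y = 0 - 1*(-2142368) = 0 + 2142368 = 2142368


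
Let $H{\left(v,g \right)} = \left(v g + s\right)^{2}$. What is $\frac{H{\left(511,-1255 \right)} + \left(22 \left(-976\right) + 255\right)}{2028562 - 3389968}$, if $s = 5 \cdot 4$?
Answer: $- \frac{68541071668}{226901} \approx -3.0208 \cdot 10^{5}$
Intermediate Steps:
$s = 20$
$H{\left(v,g \right)} = \left(20 + g v\right)^{2}$ ($H{\left(v,g \right)} = \left(v g + 20\right)^{2} = \left(g v + 20\right)^{2} = \left(20 + g v\right)^{2}$)
$\frac{H{\left(511,-1255 \right)} + \left(22 \left(-976\right) + 255\right)}{2028562 - 3389968} = \frac{\left(20 - 641305\right)^{2} + \left(22 \left(-976\right) + 255\right)}{2028562 - 3389968} = \frac{\left(20 - 641305\right)^{2} + \left(-21472 + 255\right)}{-1361406} = \left(\left(-641285\right)^{2} - 21217\right) \left(- \frac{1}{1361406}\right) = \left(411246451225 - 21217\right) \left(- \frac{1}{1361406}\right) = 411246430008 \left(- \frac{1}{1361406}\right) = - \frac{68541071668}{226901}$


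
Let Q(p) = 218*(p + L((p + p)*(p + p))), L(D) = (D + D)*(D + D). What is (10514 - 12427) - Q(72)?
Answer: -374944056521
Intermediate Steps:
L(D) = 4*D**2 (L(D) = (2*D)*(2*D) = 4*D**2)
Q(p) = 218*p + 13952*p**4 (Q(p) = 218*(p + 4*((p + p)*(p + p))**2) = 218*(p + 4*((2*p)*(2*p))**2) = 218*(p + 4*(4*p**2)**2) = 218*(p + 4*(16*p**4)) = 218*(p + 64*p**4) = 218*p + 13952*p**4)
(10514 - 12427) - Q(72) = (10514 - 12427) - (218*72 + 13952*72**4) = -1913 - (15696 + 13952*26873856) = -1913 - (15696 + 374944038912) = -1913 - 1*374944054608 = -1913 - 374944054608 = -374944056521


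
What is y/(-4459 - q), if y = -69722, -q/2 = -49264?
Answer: 69722/102987 ≈ 0.67700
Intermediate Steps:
q = 98528 (q = -2*(-49264) = 98528)
y/(-4459 - q) = -69722/(-4459 - 1*98528) = -69722/(-4459 - 98528) = -69722/(-102987) = -69722*(-1/102987) = 69722/102987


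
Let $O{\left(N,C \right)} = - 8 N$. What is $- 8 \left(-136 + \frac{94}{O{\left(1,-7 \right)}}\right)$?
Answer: $1182$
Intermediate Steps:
$- 8 \left(-136 + \frac{94}{O{\left(1,-7 \right)}}\right) = - 8 \left(-136 + \frac{94}{\left(-8\right) 1}\right) = - 8 \left(-136 + \frac{94}{-8}\right) = - 8 \left(-136 + 94 \left(- \frac{1}{8}\right)\right) = - 8 \left(-136 - \frac{47}{4}\right) = \left(-8\right) \left(- \frac{591}{4}\right) = 1182$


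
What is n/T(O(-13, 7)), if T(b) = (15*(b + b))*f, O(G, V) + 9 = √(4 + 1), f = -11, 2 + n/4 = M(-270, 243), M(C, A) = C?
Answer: -408/1045 - 136*√5/3135 ≈ -0.48743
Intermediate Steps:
n = -1088 (n = -8 + 4*(-270) = -8 - 1080 = -1088)
O(G, V) = -9 + √5 (O(G, V) = -9 + √(4 + 1) = -9 + √5)
T(b) = -330*b (T(b) = (15*(b + b))*(-11) = (15*(2*b))*(-11) = (30*b)*(-11) = -330*b)
n/T(O(-13, 7)) = -1088*(-1/(330*(-9 + √5))) = -1088/(2970 - 330*√5)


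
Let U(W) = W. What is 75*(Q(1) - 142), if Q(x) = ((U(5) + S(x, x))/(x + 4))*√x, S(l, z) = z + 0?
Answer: -10560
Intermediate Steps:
S(l, z) = z
Q(x) = √x*(5 + x)/(4 + x) (Q(x) = ((5 + x)/(x + 4))*√x = ((5 + x)/(4 + x))*√x = √x*(5 + x)/(4 + x))
75*(Q(1) - 142) = 75*(√1*(5 + 1)/(4 + 1) - 142) = 75*(1*6/5 - 142) = 75*(1*(⅕)*6 - 142) = 75*(6/5 - 142) = 75*(-704/5) = -10560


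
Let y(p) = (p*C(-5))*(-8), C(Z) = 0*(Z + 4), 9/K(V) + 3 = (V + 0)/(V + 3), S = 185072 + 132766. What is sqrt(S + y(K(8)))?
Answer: sqrt(317838) ≈ 563.77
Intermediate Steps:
S = 317838
K(V) = 9/(-3 + V/(3 + V)) (K(V) = 9/(-3 + (V + 0)/(V + 3)) = 9/(-3 + V/(3 + V)))
C(Z) = 0 (C(Z) = 0*(4 + Z) = 0)
y(p) = 0 (y(p) = (p*0)*(-8) = 0*(-8) = 0)
sqrt(S + y(K(8))) = sqrt(317838 + 0) = sqrt(317838)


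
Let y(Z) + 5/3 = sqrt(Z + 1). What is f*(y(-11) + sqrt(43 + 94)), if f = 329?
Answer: -1645/3 + 329*sqrt(137) + 329*I*sqrt(10) ≈ 3302.5 + 1040.4*I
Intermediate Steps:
y(Z) = -5/3 + sqrt(1 + Z) (y(Z) = -5/3 + sqrt(Z + 1) = -5/3 + sqrt(1 + Z))
f*(y(-11) + sqrt(43 + 94)) = 329*((-5/3 + sqrt(1 - 11)) + sqrt(43 + 94)) = 329*((-5/3 + sqrt(-10)) + sqrt(137)) = 329*((-5/3 + I*sqrt(10)) + sqrt(137)) = 329*(-5/3 + sqrt(137) + I*sqrt(10)) = -1645/3 + 329*sqrt(137) + 329*I*sqrt(10)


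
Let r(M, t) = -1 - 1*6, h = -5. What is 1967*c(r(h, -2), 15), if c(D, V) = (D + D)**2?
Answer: 385532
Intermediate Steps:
r(M, t) = -7 (r(M, t) = -1 - 6 = -7)
c(D, V) = 4*D**2 (c(D, V) = (2*D)**2 = 4*D**2)
1967*c(r(h, -2), 15) = 1967*(4*(-7)**2) = 1967*(4*49) = 1967*196 = 385532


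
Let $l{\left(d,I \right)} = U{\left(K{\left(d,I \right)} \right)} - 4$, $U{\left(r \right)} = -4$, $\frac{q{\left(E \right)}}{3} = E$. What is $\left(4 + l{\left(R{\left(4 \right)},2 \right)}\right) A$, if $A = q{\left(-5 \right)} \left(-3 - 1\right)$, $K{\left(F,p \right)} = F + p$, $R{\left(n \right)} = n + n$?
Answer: $-240$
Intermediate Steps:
$q{\left(E \right)} = 3 E$
$R{\left(n \right)} = 2 n$
$l{\left(d,I \right)} = -8$ ($l{\left(d,I \right)} = -4 - 4 = -8$)
$A = 60$ ($A = 3 \left(-5\right) \left(-3 - 1\right) = \left(-15\right) \left(-4\right) = 60$)
$\left(4 + l{\left(R{\left(4 \right)},2 \right)}\right) A = \left(4 - 8\right) 60 = \left(-4\right) 60 = -240$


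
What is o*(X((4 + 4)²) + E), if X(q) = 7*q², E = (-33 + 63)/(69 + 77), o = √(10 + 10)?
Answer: 4186142*√5/73 ≈ 1.2823e+5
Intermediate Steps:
o = 2*√5 (o = √20 = 2*√5 ≈ 4.4721)
E = 15/73 (E = 30/146 = 30*(1/146) = 15/73 ≈ 0.20548)
o*(X((4 + 4)²) + E) = (2*√5)*(7*((4 + 4)²)² + 15/73) = (2*√5)*(7*(8²)² + 15/73) = (2*√5)*(7*64² + 15/73) = (2*√5)*(7*4096 + 15/73) = (2*√5)*(28672 + 15/73) = (2*√5)*(2093071/73) = 4186142*√5/73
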